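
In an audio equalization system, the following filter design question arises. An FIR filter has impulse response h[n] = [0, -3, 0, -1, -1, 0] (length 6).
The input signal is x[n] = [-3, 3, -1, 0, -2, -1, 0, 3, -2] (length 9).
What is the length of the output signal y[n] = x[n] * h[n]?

For linear convolution, the output length is:
len(y) = len(x) + len(h) - 1 = 9 + 6 - 1 = 14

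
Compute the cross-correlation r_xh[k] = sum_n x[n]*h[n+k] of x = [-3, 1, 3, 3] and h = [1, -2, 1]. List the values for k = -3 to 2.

Both sequences indexed from 0 and zero outside their support.
Lags with overlap: k = -3 to 2.
  r_xh[-3] = x[3]*h[0] = 3
  r_xh[-2] = x[2]*h[0] + x[3]*h[1] = -3
  r_xh[-1] = x[1]*h[0] + x[2]*h[1] + x[3]*h[2] = -2
  r_xh[0] = x[0]*h[0] + x[1]*h[1] + x[2]*h[2] = -2
  r_xh[1] = x[0]*h[1] + x[1]*h[2] = 7
  r_xh[2] = x[0]*h[2] = -3
r_xh = [3, -3, -2, -2, 7, -3] (for k = -3, ..., 2)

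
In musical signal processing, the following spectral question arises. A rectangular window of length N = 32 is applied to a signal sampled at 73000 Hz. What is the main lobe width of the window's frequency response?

For a rectangular window of length N,
the main lobe width in frequency is 2*f_s/N.
= 2*73000/32 = 9125/2 Hz
This determines the minimum frequency separation for resolving two sinusoids.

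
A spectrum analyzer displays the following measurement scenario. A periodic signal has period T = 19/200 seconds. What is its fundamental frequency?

The fundamental frequency is the reciprocal of the period.
f = 1/T = 1/(19/200) = 200/19 Hz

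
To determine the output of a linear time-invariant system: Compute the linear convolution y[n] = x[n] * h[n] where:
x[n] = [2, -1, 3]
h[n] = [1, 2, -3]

y[n] = sum_k x[k]*h[n-k]. Output length = len(x) + len(h) - 1 = 3 + 3 - 1 = 5.
y[0] = 2*1 = 2
y[1] = -1*1 + 2*2 = 3
y[2] = 3*1 + -1*2 + 2*-3 = -5
y[3] = 3*2 + -1*-3 = 9
y[4] = 3*-3 = -9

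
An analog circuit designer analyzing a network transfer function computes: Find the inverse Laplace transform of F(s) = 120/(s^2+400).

Standard pair: w/(s^2+w^2) <-> sin(wt)*u(t)
Recognize w^2 = 400, so w = 20; numerator 120 = 6*20.
f(t) = 6*sin(20t)*u(t)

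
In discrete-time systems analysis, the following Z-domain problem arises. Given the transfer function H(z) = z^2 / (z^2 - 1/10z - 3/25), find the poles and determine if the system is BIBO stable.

Poles are roots of the denominator: z^2 - 1/10z - 3/25 = 0.
Quadratic formula: z = [-(-1/10) +/- sqrt((-1/10)^2 - 4*(-3/25))] / 2
Discriminant = 1/100 + 12/25 = 49/100; sqrt = 7/10.
z = (1/10 +/- 7/10) / 2 => z = 2/5 or z = -3/10.
|p1| = 3/10, |p2| = 2/5.
For BIBO stability, all poles must lie inside the unit circle (|p| < 1).
System is STABLE since both |p| < 1.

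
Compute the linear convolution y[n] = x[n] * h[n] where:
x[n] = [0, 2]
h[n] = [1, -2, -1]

y[n] = sum_k x[k]*h[n-k]. Output length = len(x) + len(h) - 1 = 2 + 3 - 1 = 4.
y[0] = 0*1 = 0
y[1] = 2*1 + 0*-2 = 2
y[2] = 2*-2 + 0*-1 = -4
y[3] = 2*-1 = -2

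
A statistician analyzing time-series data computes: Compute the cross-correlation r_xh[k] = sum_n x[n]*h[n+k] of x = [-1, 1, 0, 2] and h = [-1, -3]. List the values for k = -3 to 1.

Both sequences indexed from 0 and zero outside their support.
Lags with overlap: k = -3 to 1.
  r_xh[-3] = x[3]*h[0] = -2
  r_xh[-2] = x[2]*h[0] + x[3]*h[1] = -6
  r_xh[-1] = x[1]*h[0] + x[2]*h[1] = -1
  r_xh[0] = x[0]*h[0] + x[1]*h[1] = -2
  r_xh[1] = x[0]*h[1] = 3
r_xh = [-2, -6, -1, -2, 3] (for k = -3, ..., 1)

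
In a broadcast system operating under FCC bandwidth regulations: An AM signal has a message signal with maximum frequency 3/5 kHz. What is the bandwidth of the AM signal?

In AM (double-sideband), the bandwidth is twice the message frequency.
BW = 2 * f_m = 2 * 3/5 kHz = 6/5 kHz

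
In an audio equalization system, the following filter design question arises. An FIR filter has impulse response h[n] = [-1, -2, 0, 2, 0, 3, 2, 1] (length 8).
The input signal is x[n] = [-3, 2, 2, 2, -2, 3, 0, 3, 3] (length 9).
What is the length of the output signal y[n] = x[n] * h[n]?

For linear convolution, the output length is:
len(y) = len(x) + len(h) - 1 = 9 + 8 - 1 = 16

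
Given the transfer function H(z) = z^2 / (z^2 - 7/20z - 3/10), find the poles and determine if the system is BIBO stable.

Poles are roots of the denominator: z^2 - 7/20z - 3/10 = 0.
Quadratic formula: z = [-(-7/20) +/- sqrt((-7/20)^2 - 4*(-3/10))] / 2
Discriminant = 49/400 + 6/5 = 529/400; sqrt = 23/20.
z = (7/20 +/- 23/20) / 2 => z = 3/4 or z = -2/5.
|p1| = 2/5, |p2| = 3/4.
For BIBO stability, all poles must lie inside the unit circle (|p| < 1).
System is STABLE since both |p| < 1.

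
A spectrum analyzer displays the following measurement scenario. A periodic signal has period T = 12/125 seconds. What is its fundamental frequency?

The fundamental frequency is the reciprocal of the period.
f = 1/T = 1/(12/125) = 125/12 Hz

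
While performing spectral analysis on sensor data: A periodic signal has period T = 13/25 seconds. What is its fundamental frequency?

The fundamental frequency is the reciprocal of the period.
f = 1/T = 1/(13/25) = 25/13 Hz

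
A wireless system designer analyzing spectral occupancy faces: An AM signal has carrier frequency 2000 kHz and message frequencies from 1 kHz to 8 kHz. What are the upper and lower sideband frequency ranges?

Upper sideband (USB) = fc + [fm_low, fm_high] = 2000 + [1, 8] = [2001, 2008] kHz
Lower sideband (LSB) = fc - [fm_high, fm_low] = 2000 - [8, 1] = [1992, 1999] kHz
Total occupied spectrum: 1992 kHz to 2008 kHz (plus carrier at 2000 kHz)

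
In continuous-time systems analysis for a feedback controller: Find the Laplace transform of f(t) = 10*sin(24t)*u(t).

Standard pair: sin(wt)*u(t) <-> w/(s^2+w^2)
With w = 24: L{10*sin(24t)*u(t)} = 240/(s^2+576)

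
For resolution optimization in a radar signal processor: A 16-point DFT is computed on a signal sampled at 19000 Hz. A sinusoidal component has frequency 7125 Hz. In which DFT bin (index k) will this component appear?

DFT frequency resolution = f_s/N = 19000/16 = 2375/2 Hz
Bin index k = f_signal / resolution = 7125 / 2375/2 = 6
The signal frequency 7125 Hz falls in DFT bin k = 6.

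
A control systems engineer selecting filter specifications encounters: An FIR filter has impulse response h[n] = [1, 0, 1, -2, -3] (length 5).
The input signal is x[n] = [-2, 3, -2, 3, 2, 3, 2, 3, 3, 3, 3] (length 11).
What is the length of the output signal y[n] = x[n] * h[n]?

For linear convolution, the output length is:
len(y) = len(x) + len(h) - 1 = 11 + 5 - 1 = 15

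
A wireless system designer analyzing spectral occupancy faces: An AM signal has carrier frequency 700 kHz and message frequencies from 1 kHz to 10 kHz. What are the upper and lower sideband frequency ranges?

Upper sideband (USB) = fc + [fm_low, fm_high] = 700 + [1, 10] = [701, 710] kHz
Lower sideband (LSB) = fc - [fm_high, fm_low] = 700 - [10, 1] = [690, 699] kHz
Total occupied spectrum: 690 kHz to 710 kHz (plus carrier at 700 kHz)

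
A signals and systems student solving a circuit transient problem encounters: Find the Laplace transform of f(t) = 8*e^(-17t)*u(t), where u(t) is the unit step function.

Standard Laplace transform pair:
e^(-at)*u(t) <-> 1/(s+a)
With a = 17: L{8*e^(-17t)*u(t)} = 8/(s+17), ROC: Re(s) > -17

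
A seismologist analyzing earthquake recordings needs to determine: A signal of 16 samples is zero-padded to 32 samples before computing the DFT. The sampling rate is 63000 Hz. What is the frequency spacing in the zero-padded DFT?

Original DFT: N = 16, resolution = f_s/N = 63000/16 = 7875/2 Hz
Zero-padded DFT: N = 32, resolution = f_s/N = 63000/32 = 7875/4 Hz
Zero-padding interpolates the spectrum (finer frequency grid)
but does NOT improve the true spectral resolution (ability to resolve close frequencies).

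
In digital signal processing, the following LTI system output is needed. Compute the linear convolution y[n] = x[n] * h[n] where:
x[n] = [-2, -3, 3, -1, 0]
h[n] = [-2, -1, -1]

y[n] = sum_k x[k]*h[n-k]. Output length = len(x) + len(h) - 1 = 5 + 3 - 1 = 7.
y[0] = -2*-2 = 4
y[1] = -3*-2 + -2*-1 = 8
y[2] = 3*-2 + -3*-1 + -2*-1 = -1
y[3] = -1*-2 + 3*-1 + -3*-1 = 2
y[4] = 0*-2 + -1*-1 + 3*-1 = -2
y[5] = 0*-1 + -1*-1 = 1
y[6] = 0*-1 = 0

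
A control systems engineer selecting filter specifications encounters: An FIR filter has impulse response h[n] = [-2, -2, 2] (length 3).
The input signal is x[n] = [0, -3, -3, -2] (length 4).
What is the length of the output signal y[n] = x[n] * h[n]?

For linear convolution, the output length is:
len(y) = len(x) + len(h) - 1 = 4 + 3 - 1 = 6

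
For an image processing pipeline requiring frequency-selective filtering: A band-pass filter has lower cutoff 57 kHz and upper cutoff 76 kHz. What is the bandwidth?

Bandwidth = f_high - f_low
= 76 kHz - 57 kHz = 19 kHz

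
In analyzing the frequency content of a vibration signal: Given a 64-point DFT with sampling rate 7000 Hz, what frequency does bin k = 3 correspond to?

The frequency of DFT bin k is: f_k = k * f_s / N
f_3 = 3 * 7000 / 64 = 2625/8 Hz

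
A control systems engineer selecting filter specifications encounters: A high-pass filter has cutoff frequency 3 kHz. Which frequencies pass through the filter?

A high-pass filter passes all frequencies above the cutoff frequency 3 kHz and attenuates lower frequencies.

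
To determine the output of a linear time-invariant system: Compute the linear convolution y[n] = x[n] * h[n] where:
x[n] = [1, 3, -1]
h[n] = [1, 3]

y[n] = sum_k x[k]*h[n-k]. Output length = len(x) + len(h) - 1 = 3 + 2 - 1 = 4.
y[0] = 1*1 = 1
y[1] = 3*1 + 1*3 = 6
y[2] = -1*1 + 3*3 = 8
y[3] = -1*3 = -3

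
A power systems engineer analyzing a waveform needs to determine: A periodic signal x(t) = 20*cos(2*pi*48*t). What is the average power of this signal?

Average power of A*cos(wt) is A^2/2.
P = 20^2 / 2 = 400/2 = 200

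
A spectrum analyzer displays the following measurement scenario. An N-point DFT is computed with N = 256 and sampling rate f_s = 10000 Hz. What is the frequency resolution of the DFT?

DFT frequency resolution = f_s / N
= 10000 / 256 = 625/16 Hz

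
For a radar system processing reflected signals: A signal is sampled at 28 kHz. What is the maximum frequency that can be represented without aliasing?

The maximum frequency that can be represented without aliasing
is the Nyquist frequency: f_max = f_s / 2 = 28 kHz / 2 = 14 kHz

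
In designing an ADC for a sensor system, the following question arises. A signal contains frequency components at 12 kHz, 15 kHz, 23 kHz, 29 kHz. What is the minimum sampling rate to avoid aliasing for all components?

The highest frequency component is f_max = 29 kHz.
Nyquist rate = 2 * f_max = 2 * 29 kHz = 58 kHz.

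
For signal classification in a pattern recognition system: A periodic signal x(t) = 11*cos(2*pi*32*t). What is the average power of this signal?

Average power of A*cos(wt) is A^2/2.
P = 11^2 / 2 = 121/2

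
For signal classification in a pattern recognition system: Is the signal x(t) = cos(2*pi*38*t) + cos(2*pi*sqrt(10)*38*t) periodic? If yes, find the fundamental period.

f1 = 38 Hz, f2 = 38*sqrt(10) Hz
Ratio f2/f1 = sqrt(10), which is irrational.
Since the frequency ratio is irrational, no common period exists.
The signal is not periodic.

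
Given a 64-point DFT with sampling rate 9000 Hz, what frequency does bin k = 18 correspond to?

The frequency of DFT bin k is: f_k = k * f_s / N
f_18 = 18 * 9000 / 64 = 10125/4 Hz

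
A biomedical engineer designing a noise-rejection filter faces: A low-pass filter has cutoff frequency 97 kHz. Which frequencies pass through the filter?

A low-pass filter passes all frequencies below the cutoff frequency 97 kHz and attenuates higher frequencies.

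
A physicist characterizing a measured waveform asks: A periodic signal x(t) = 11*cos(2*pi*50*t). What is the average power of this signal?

Average power of A*cos(wt) is A^2/2.
P = 11^2 / 2 = 121/2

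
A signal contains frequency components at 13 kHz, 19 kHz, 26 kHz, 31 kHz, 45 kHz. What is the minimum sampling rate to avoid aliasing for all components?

The highest frequency component is f_max = 45 kHz.
Nyquist rate = 2 * f_max = 2 * 45 kHz = 90 kHz.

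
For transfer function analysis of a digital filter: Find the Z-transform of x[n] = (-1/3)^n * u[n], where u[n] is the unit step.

The Z-transform of a^n * u[n] is z/(z-a) for |z| > |a|.
Here a = -1/3, so X(z) = z/(z - (-1/3)) = 3z/(3z + 1)
ROC: |z| > 1/3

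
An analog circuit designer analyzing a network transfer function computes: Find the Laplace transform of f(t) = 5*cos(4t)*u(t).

Standard pair: cos(wt)*u(t) <-> s/(s^2+w^2)
With w = 4: L{5*cos(4t)*u(t)} = 5s/(s^2+16)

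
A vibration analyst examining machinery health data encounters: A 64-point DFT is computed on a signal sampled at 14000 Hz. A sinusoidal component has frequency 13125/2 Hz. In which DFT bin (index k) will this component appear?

DFT frequency resolution = f_s/N = 14000/64 = 875/4 Hz
Bin index k = f_signal / resolution = 13125/2 / 875/4 = 30
The signal frequency 13125/2 Hz falls in DFT bin k = 30.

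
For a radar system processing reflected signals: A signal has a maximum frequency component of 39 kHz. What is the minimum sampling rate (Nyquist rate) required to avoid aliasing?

By the Nyquist-Shannon sampling theorem,
the minimum sampling rate (Nyquist rate) must be at least 2 * f_max.
Nyquist rate = 2 * 39 kHz = 78 kHz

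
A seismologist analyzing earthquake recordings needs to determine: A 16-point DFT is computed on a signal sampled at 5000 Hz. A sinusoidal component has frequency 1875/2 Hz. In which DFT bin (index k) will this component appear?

DFT frequency resolution = f_s/N = 5000/16 = 625/2 Hz
Bin index k = f_signal / resolution = 1875/2 / 625/2 = 3
The signal frequency 1875/2 Hz falls in DFT bin k = 3.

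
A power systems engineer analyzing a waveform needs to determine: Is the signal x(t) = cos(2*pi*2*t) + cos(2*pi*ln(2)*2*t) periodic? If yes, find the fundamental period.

f1 = 2 Hz, f2 = 2*ln(2) Hz
Ratio f2/f1 = ln(2), which is irrational.
Since the frequency ratio is irrational, no common period exists.
The signal is not periodic.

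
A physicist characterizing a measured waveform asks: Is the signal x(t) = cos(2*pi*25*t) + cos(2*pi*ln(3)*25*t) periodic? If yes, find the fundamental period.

f1 = 25 Hz, f2 = 25*ln(3) Hz
Ratio f2/f1 = ln(3), which is irrational.
Since the frequency ratio is irrational, no common period exists.
The signal is not periodic.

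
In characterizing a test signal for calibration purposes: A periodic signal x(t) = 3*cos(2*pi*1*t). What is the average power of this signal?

Average power of A*cos(wt) is A^2/2.
P = 3^2 / 2 = 9/2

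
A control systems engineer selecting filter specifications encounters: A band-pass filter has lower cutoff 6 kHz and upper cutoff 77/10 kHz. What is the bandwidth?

Bandwidth = f_high - f_low
= 77/10 kHz - 6 kHz = 17/10 kHz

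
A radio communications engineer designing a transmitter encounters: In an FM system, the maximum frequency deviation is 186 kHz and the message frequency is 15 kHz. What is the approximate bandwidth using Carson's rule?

Carson's rule: BW = 2*(delta_f + f_m)
= 2*(186 + 15) kHz = 402 kHz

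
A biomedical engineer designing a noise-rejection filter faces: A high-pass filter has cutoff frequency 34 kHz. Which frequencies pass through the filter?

A high-pass filter passes all frequencies above the cutoff frequency 34 kHz and attenuates lower frequencies.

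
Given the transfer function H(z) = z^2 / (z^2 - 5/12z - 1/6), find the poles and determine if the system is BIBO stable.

Poles are roots of the denominator: z^2 - 5/12z - 1/6 = 0.
Quadratic formula: z = [-(-5/12) +/- sqrt((-5/12)^2 - 4*(-1/6))] / 2
Discriminant = 25/144 + 2/3 = 121/144; sqrt = 11/12.
z = (5/12 +/- 11/12) / 2 => z = 2/3 or z = -1/4.
|p1| = 2/3, |p2| = 1/4.
For BIBO stability, all poles must lie inside the unit circle (|p| < 1).
System is STABLE since both |p| < 1.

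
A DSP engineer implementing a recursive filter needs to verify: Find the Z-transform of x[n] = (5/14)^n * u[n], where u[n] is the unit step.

The Z-transform of a^n * u[n] is z/(z-a) for |z| > |a|.
Here a = 5/14, so X(z) = z/(z - (5/14)) = 14z/(14z - 5)
ROC: |z| > 5/14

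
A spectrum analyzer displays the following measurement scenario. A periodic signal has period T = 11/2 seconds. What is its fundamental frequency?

The fundamental frequency is the reciprocal of the period.
f = 1/T = 1/(11/2) = 2/11 Hz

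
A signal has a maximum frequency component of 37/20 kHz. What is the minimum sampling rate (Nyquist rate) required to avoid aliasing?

By the Nyquist-Shannon sampling theorem,
the minimum sampling rate (Nyquist rate) must be at least 2 * f_max.
Nyquist rate = 2 * 37/20 kHz = 37/10 kHz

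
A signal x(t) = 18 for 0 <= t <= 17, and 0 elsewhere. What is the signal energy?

Energy = integral of |x(t)|^2 dt over the signal duration
= 18^2 * 17 = 324 * 17 = 5508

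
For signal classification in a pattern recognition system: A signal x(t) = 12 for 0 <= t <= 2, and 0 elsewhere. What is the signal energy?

Energy = integral of |x(t)|^2 dt over the signal duration
= 12^2 * 2 = 144 * 2 = 288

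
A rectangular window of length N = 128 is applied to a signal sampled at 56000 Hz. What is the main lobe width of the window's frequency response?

For a rectangular window of length N,
the main lobe width in frequency is 2*f_s/N.
= 2*56000/128 = 875 Hz
This determines the minimum frequency separation for resolving two sinusoids.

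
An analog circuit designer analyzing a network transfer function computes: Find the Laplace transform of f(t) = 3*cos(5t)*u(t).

Standard pair: cos(wt)*u(t) <-> s/(s^2+w^2)
With w = 5: L{3*cos(5t)*u(t)} = 3s/(s^2+25)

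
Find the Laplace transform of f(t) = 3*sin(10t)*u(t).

Standard pair: sin(wt)*u(t) <-> w/(s^2+w^2)
With w = 10: L{3*sin(10t)*u(t)} = 30/(s^2+100)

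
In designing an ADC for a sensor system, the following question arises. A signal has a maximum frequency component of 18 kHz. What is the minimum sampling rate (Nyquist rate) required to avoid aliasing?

By the Nyquist-Shannon sampling theorem,
the minimum sampling rate (Nyquist rate) must be at least 2 * f_max.
Nyquist rate = 2 * 18 kHz = 36 kHz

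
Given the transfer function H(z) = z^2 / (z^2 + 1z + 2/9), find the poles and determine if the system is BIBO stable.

Poles are roots of the denominator: z^2 + 1z + 2/9 = 0.
Quadratic formula: z = [-(1) +/- sqrt((1)^2 - 4*(2/9))] / 2
Discriminant = 1 - 8/9 = 1/9; sqrt = 1/3.
z = (-1 +/- 1/3) / 2 => z = -1/3 or z = -2/3.
|p1| = 2/3, |p2| = 1/3.
For BIBO stability, all poles must lie inside the unit circle (|p| < 1).
System is STABLE since both |p| < 1.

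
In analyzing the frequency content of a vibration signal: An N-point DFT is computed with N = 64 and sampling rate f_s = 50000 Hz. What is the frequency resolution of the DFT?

DFT frequency resolution = f_s / N
= 50000 / 64 = 3125/4 Hz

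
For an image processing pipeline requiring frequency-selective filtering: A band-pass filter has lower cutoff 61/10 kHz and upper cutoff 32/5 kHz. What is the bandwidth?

Bandwidth = f_high - f_low
= 32/5 kHz - 61/10 kHz = 3/10 kHz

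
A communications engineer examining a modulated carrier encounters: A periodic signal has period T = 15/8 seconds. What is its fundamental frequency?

The fundamental frequency is the reciprocal of the period.
f = 1/T = 1/(15/8) = 8/15 Hz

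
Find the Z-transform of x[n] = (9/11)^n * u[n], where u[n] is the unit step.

The Z-transform of a^n * u[n] is z/(z-a) for |z| > |a|.
Here a = 9/11, so X(z) = z/(z - (9/11)) = 11z/(11z - 9)
ROC: |z| > 9/11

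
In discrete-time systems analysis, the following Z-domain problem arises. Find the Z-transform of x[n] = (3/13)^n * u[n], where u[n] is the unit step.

The Z-transform of a^n * u[n] is z/(z-a) for |z| > |a|.
Here a = 3/13, so X(z) = z/(z - (3/13)) = 13z/(13z - 3)
ROC: |z| > 3/13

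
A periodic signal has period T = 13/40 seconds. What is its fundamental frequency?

The fundamental frequency is the reciprocal of the period.
f = 1/T = 1/(13/40) = 40/13 Hz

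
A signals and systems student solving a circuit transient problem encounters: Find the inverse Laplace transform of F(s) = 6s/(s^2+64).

Standard pair: s/(s^2+w^2) <-> cos(wt)*u(t)
With k=6, w=8: f(t) = 6*cos(8t)*u(t)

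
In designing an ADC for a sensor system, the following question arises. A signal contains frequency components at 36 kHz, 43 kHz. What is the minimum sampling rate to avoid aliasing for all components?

The highest frequency component is f_max = 43 kHz.
Nyquist rate = 2 * f_max = 2 * 43 kHz = 86 kHz.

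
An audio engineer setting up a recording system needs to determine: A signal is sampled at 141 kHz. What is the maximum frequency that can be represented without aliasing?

The maximum frequency that can be represented without aliasing
is the Nyquist frequency: f_max = f_s / 2 = 141 kHz / 2 = 141/2 kHz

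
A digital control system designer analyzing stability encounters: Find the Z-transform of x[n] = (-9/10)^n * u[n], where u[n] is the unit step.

The Z-transform of a^n * u[n] is z/(z-a) for |z| > |a|.
Here a = -9/10, so X(z) = z/(z - (-9/10)) = 10z/(10z + 9)
ROC: |z| > 9/10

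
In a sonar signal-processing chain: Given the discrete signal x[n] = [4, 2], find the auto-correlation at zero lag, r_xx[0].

The auto-correlation at zero lag r_xx[0] equals the signal energy.
r_xx[0] = sum of x[n]^2 = 4^2 + 2^2
= 16 + 4 = 20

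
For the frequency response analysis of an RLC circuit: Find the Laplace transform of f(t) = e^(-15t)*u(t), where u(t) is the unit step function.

Standard Laplace transform pair:
e^(-at)*u(t) <-> 1/(s+a)
With a = 15: L{e^(-15t)*u(t)} = 1/(s+15), ROC: Re(s) > -15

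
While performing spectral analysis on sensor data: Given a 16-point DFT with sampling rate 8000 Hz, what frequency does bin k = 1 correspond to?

The frequency of DFT bin k is: f_k = k * f_s / N
f_1 = 1 * 8000 / 16 = 500 Hz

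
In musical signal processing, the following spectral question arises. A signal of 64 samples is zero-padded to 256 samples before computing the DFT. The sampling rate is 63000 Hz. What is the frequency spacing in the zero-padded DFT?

Original DFT: N = 64, resolution = f_s/N = 63000/64 = 7875/8 Hz
Zero-padded DFT: N = 256, resolution = f_s/N = 63000/256 = 7875/32 Hz
Zero-padding interpolates the spectrum (finer frequency grid)
but does NOT improve the true spectral resolution (ability to resolve close frequencies).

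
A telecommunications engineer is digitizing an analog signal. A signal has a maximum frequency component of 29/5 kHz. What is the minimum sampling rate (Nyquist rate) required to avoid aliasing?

By the Nyquist-Shannon sampling theorem,
the minimum sampling rate (Nyquist rate) must be at least 2 * f_max.
Nyquist rate = 2 * 29/5 kHz = 58/5 kHz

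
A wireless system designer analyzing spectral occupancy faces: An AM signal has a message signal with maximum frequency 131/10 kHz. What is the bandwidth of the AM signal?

In AM (double-sideband), the bandwidth is twice the message frequency.
BW = 2 * f_m = 2 * 131/10 kHz = 131/5 kHz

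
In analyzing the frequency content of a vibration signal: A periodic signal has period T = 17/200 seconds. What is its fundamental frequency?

The fundamental frequency is the reciprocal of the period.
f = 1/T = 1/(17/200) = 200/17 Hz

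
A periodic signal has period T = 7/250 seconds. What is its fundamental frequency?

The fundamental frequency is the reciprocal of the period.
f = 1/T = 1/(7/250) = 250/7 Hz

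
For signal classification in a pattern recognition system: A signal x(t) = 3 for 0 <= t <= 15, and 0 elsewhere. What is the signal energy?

Energy = integral of |x(t)|^2 dt over the signal duration
= 3^2 * 15 = 9 * 15 = 135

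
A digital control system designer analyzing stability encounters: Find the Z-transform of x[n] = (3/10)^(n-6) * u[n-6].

Time-shifting property: if X(z) = Z{x[n]}, then Z{x[n-d]} = z^(-d) * X(z)
X(z) = z/(z - 3/10) for x[n] = (3/10)^n * u[n]
Z{x[n-6]} = z^(-6) * z/(z - 3/10) = z^(-5)/(z - 3/10)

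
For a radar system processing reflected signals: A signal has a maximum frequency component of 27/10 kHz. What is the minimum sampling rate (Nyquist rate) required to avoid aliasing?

By the Nyquist-Shannon sampling theorem,
the minimum sampling rate (Nyquist rate) must be at least 2 * f_max.
Nyquist rate = 2 * 27/10 kHz = 27/5 kHz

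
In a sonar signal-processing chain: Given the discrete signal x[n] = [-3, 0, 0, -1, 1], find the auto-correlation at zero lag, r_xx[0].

The auto-correlation at zero lag r_xx[0] equals the signal energy.
r_xx[0] = sum of x[n]^2 = (-3)^2 + 0^2 + 0^2 + (-1)^2 + 1^2
= 9 + 0 + 0 + 1 + 1 = 11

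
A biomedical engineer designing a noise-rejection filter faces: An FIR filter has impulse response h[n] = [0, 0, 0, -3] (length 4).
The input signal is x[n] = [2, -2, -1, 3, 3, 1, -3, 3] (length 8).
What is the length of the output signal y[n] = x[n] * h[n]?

For linear convolution, the output length is:
len(y) = len(x) + len(h) - 1 = 8 + 4 - 1 = 11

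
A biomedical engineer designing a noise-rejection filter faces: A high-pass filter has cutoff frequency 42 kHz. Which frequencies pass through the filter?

A high-pass filter passes all frequencies above the cutoff frequency 42 kHz and attenuates lower frequencies.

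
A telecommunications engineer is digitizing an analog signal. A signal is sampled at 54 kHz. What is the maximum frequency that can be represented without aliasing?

The maximum frequency that can be represented without aliasing
is the Nyquist frequency: f_max = f_s / 2 = 54 kHz / 2 = 27 kHz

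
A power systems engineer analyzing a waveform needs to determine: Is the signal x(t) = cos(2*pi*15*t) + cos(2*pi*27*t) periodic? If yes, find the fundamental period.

f1 = 15 Hz, f2 = 27 Hz
Period T1 = 1/15, T2 = 1/27
Ratio T1/T2 = 27/15, which is rational.
The signal is periodic with fundamental period T = 1/GCD(15,27) = 1/3 s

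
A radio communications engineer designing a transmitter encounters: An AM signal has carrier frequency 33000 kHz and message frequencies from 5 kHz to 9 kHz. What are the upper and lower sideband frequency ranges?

Upper sideband (USB) = fc + [fm_low, fm_high] = 33000 + [5, 9] = [33005, 33009] kHz
Lower sideband (LSB) = fc - [fm_high, fm_low] = 33000 - [9, 5] = [32991, 32995] kHz
Total occupied spectrum: 32991 kHz to 33009 kHz (plus carrier at 33000 kHz)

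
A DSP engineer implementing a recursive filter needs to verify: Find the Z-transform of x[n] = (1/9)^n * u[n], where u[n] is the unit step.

The Z-transform of a^n * u[n] is z/(z-a) for |z| > |a|.
Here a = 1/9, so X(z) = z/(z - (1/9)) = 9z/(9z - 1)
ROC: |z| > 1/9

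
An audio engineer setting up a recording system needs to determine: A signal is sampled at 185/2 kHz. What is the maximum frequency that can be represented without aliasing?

The maximum frequency that can be represented without aliasing
is the Nyquist frequency: f_max = f_s / 2 = 185/2 kHz / 2 = 185/4 kHz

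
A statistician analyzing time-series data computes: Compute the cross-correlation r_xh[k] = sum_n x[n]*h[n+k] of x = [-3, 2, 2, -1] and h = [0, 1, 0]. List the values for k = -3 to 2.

Both sequences indexed from 0 and zero outside their support.
Lags with overlap: k = -3 to 2.
  r_xh[-3] = x[3]*h[0] = 0
  r_xh[-2] = x[2]*h[0] + x[3]*h[1] = -1
  r_xh[-1] = x[1]*h[0] + x[2]*h[1] + x[3]*h[2] = 2
  r_xh[0] = x[0]*h[0] + x[1]*h[1] + x[2]*h[2] = 2
  r_xh[1] = x[0]*h[1] + x[1]*h[2] = -3
  r_xh[2] = x[0]*h[2] = 0
r_xh = [0, -1, 2, 2, -3, 0] (for k = -3, ..., 2)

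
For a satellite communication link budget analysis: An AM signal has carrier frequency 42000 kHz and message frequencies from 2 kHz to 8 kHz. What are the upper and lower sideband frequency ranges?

Upper sideband (USB) = fc + [fm_low, fm_high] = 42000 + [2, 8] = [42002, 42008] kHz
Lower sideband (LSB) = fc - [fm_high, fm_low] = 42000 - [8, 2] = [41992, 41998] kHz
Total occupied spectrum: 41992 kHz to 42008 kHz (plus carrier at 42000 kHz)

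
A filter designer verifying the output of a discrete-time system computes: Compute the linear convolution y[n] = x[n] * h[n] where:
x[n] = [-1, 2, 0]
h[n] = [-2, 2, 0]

y[n] = sum_k x[k]*h[n-k]. Output length = len(x) + len(h) - 1 = 3 + 3 - 1 = 5.
y[0] = -1*-2 = 2
y[1] = 2*-2 + -1*2 = -6
y[2] = 0*-2 + 2*2 + -1*0 = 4
y[3] = 0*2 + 2*0 = 0
y[4] = 0*0 = 0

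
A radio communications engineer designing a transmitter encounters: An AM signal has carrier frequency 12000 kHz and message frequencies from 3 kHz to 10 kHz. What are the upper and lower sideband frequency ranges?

Upper sideband (USB) = fc + [fm_low, fm_high] = 12000 + [3, 10] = [12003, 12010] kHz
Lower sideband (LSB) = fc - [fm_high, fm_low] = 12000 - [10, 3] = [11990, 11997] kHz
Total occupied spectrum: 11990 kHz to 12010 kHz (plus carrier at 12000 kHz)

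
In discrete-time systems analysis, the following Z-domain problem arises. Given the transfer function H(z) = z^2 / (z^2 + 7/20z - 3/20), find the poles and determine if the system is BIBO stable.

Poles are roots of the denominator: z^2 + 7/20z - 3/20 = 0.
Quadratic formula: z = [-(7/20) +/- sqrt((7/20)^2 - 4*(-3/20))] / 2
Discriminant = 49/400 + 3/5 = 289/400; sqrt = 17/20.
z = (-7/20 +/- 17/20) / 2 => z = 1/4 or z = -3/5.
|p1| = 3/5, |p2| = 1/4.
For BIBO stability, all poles must lie inside the unit circle (|p| < 1).
System is STABLE since both |p| < 1.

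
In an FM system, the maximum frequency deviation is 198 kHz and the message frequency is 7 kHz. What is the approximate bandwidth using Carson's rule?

Carson's rule: BW = 2*(delta_f + f_m)
= 2*(198 + 7) kHz = 410 kHz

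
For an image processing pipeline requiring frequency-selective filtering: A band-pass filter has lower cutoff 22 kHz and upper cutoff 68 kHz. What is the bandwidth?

Bandwidth = f_high - f_low
= 68 kHz - 22 kHz = 46 kHz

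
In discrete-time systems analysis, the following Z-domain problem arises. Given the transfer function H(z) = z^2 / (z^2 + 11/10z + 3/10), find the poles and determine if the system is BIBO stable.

Poles are roots of the denominator: z^2 + 11/10z + 3/10 = 0.
Quadratic formula: z = [-(11/10) +/- sqrt((11/10)^2 - 4*(3/10))] / 2
Discriminant = 121/100 - 6/5 = 1/100; sqrt = 1/10.
z = (-11/10 +/- 1/10) / 2 => z = -1/2 or z = -3/5.
|p1| = 1/2, |p2| = 3/5.
For BIBO stability, all poles must lie inside the unit circle (|p| < 1).
System is STABLE since both |p| < 1.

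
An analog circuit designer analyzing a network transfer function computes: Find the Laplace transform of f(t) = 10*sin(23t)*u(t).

Standard pair: sin(wt)*u(t) <-> w/(s^2+w^2)
With w = 23: L{10*sin(23t)*u(t)} = 230/(s^2+529)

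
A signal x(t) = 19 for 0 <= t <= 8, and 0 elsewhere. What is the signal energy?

Energy = integral of |x(t)|^2 dt over the signal duration
= 19^2 * 8 = 361 * 8 = 2888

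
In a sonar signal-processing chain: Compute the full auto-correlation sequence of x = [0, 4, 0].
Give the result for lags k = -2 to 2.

r_xx[k] = sum_m x[m]*x[m+k], indexed from 0, for k = -2 to 2:
  r_xx[-2] = x[2]*x[0] = 0
  r_xx[-1] = x[1]*x[0] + x[2]*x[1] = 0
  r_xx[0] = x[0]*x[0] + x[1]*x[1] + x[2]*x[2] = 16
  r_xx[1] = x[0]*x[1] + x[1]*x[2] = 0
  r_xx[2] = x[0]*x[2] = 0
r_xx = [0, 0, 16, 0, 0]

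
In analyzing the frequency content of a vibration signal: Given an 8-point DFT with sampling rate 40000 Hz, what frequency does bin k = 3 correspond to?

The frequency of DFT bin k is: f_k = k * f_s / N
f_3 = 3 * 40000 / 8 = 15000 Hz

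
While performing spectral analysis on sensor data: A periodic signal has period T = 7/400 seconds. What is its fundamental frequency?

The fundamental frequency is the reciprocal of the period.
f = 1/T = 1/(7/400) = 400/7 Hz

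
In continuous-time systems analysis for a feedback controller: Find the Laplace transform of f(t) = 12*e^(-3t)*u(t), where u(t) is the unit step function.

Standard Laplace transform pair:
e^(-at)*u(t) <-> 1/(s+a)
With a = 3: L{12*e^(-3t)*u(t)} = 12/(s+3), ROC: Re(s) > -3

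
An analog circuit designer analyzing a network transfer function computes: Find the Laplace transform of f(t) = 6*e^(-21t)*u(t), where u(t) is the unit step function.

Standard Laplace transform pair:
e^(-at)*u(t) <-> 1/(s+a)
With a = 21: L{6*e^(-21t)*u(t)} = 6/(s+21), ROC: Re(s) > -21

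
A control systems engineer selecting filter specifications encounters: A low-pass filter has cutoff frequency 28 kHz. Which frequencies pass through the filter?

A low-pass filter passes all frequencies below the cutoff frequency 28 kHz and attenuates higher frequencies.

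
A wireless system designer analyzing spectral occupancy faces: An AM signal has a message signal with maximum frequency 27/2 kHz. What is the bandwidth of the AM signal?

In AM (double-sideband), the bandwidth is twice the message frequency.
BW = 2 * f_m = 2 * 27/2 kHz = 27 kHz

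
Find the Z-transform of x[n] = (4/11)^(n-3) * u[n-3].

Time-shifting property: if X(z) = Z{x[n]}, then Z{x[n-d]} = z^(-d) * X(z)
X(z) = z/(z - 4/11) for x[n] = (4/11)^n * u[n]
Z{x[n-3]} = z^(-3) * z/(z - 4/11) = z^(-2)/(z - 4/11)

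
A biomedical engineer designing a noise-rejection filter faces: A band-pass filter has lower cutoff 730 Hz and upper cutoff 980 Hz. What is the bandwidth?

Bandwidth = f_high - f_low
= 980 Hz - 730 Hz = 250 Hz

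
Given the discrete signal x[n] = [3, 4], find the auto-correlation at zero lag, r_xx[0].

The auto-correlation at zero lag r_xx[0] equals the signal energy.
r_xx[0] = sum of x[n]^2 = 3^2 + 4^2
= 9 + 16 = 25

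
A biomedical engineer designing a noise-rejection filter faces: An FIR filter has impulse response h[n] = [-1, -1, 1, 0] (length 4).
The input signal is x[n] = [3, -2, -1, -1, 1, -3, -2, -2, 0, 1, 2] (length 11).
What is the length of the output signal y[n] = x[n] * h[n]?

For linear convolution, the output length is:
len(y) = len(x) + len(h) - 1 = 11 + 4 - 1 = 14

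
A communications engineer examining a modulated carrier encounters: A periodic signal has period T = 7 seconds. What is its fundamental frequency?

The fundamental frequency is the reciprocal of the period.
f = 1/T = 1/(7) = 1/7 Hz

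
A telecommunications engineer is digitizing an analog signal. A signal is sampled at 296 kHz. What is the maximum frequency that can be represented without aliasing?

The maximum frequency that can be represented without aliasing
is the Nyquist frequency: f_max = f_s / 2 = 296 kHz / 2 = 148 kHz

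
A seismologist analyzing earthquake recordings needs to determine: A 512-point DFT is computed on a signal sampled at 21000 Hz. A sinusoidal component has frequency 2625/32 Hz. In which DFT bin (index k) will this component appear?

DFT frequency resolution = f_s/N = 21000/512 = 2625/64 Hz
Bin index k = f_signal / resolution = 2625/32 / 2625/64 = 2
The signal frequency 2625/32 Hz falls in DFT bin k = 2.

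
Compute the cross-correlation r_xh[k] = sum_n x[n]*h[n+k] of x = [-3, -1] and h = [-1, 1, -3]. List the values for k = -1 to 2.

Both sequences indexed from 0 and zero outside their support.
Lags with overlap: k = -1 to 2.
  r_xh[-1] = x[1]*h[0] = 1
  r_xh[0] = x[0]*h[0] + x[1]*h[1] = 2
  r_xh[1] = x[0]*h[1] + x[1]*h[2] = 0
  r_xh[2] = x[0]*h[2] = 9
r_xh = [1, 2, 0, 9] (for k = -1, ..., 2)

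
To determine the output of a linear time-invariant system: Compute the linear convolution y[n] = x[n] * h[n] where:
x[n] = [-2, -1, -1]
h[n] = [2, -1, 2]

y[n] = sum_k x[k]*h[n-k]. Output length = len(x) + len(h) - 1 = 3 + 3 - 1 = 5.
y[0] = -2*2 = -4
y[1] = -1*2 + -2*-1 = 0
y[2] = -1*2 + -1*-1 + -2*2 = -5
y[3] = -1*-1 + -1*2 = -1
y[4] = -1*2 = -2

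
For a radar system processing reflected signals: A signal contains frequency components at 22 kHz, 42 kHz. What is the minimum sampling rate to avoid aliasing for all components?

The highest frequency component is f_max = 42 kHz.
Nyquist rate = 2 * f_max = 2 * 42 kHz = 84 kHz.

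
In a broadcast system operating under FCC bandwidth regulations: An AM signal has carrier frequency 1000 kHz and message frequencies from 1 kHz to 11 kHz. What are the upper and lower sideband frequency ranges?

Upper sideband (USB) = fc + [fm_low, fm_high] = 1000 + [1, 11] = [1001, 1011] kHz
Lower sideband (LSB) = fc - [fm_high, fm_low] = 1000 - [11, 1] = [989, 999] kHz
Total occupied spectrum: 989 kHz to 1011 kHz (plus carrier at 1000 kHz)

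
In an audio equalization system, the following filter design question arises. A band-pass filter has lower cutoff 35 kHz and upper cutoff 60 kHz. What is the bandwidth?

Bandwidth = f_high - f_low
= 60 kHz - 35 kHz = 25 kHz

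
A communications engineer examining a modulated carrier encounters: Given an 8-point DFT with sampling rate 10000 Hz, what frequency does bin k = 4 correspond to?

The frequency of DFT bin k is: f_k = k * f_s / N
f_4 = 4 * 10000 / 8 = 5000 Hz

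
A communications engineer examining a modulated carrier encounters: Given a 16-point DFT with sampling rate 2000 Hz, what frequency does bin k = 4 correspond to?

The frequency of DFT bin k is: f_k = k * f_s / N
f_4 = 4 * 2000 / 16 = 500 Hz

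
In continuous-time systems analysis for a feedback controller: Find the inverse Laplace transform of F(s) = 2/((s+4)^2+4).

Standard pair: w/((s+a)^2+w^2) <-> e^(-at)*sin(wt)*u(t)
With a=4, w=2: f(t) = e^(-4t)*sin(2t)*u(t)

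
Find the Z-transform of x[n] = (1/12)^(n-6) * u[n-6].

Time-shifting property: if X(z) = Z{x[n]}, then Z{x[n-d]} = z^(-d) * X(z)
X(z) = z/(z - 1/12) for x[n] = (1/12)^n * u[n]
Z{x[n-6]} = z^(-6) * z/(z - 1/12) = z^(-5)/(z - 1/12)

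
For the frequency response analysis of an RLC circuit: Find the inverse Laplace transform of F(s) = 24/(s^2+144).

Standard pair: w/(s^2+w^2) <-> sin(wt)*u(t)
Recognize w^2 = 144, so w = 12; numerator 24 = 2*12.
f(t) = 2*sin(12t)*u(t)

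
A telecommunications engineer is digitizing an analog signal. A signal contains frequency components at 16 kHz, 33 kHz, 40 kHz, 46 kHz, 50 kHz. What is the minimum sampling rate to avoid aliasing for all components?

The highest frequency component is f_max = 50 kHz.
Nyquist rate = 2 * f_max = 2 * 50 kHz = 100 kHz.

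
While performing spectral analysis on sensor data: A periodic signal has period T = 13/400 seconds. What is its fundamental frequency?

The fundamental frequency is the reciprocal of the period.
f = 1/T = 1/(13/400) = 400/13 Hz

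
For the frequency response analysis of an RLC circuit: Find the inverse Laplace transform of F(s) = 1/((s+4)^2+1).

Standard pair: w/((s+a)^2+w^2) <-> e^(-at)*sin(wt)*u(t)
With a=4, w=1: f(t) = e^(-4t)*sin(t)*u(t)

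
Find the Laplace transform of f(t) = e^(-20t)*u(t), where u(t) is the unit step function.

Standard Laplace transform pair:
e^(-at)*u(t) <-> 1/(s+a)
With a = 20: L{e^(-20t)*u(t)} = 1/(s+20), ROC: Re(s) > -20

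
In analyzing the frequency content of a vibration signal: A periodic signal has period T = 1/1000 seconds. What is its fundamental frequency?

The fundamental frequency is the reciprocal of the period.
f = 1/T = 1/(1/1000) = 1000 Hz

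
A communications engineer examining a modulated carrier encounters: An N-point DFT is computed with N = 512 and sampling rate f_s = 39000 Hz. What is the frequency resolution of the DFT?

DFT frequency resolution = f_s / N
= 39000 / 512 = 4875/64 Hz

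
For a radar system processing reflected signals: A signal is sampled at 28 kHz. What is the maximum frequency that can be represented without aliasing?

The maximum frequency that can be represented without aliasing
is the Nyquist frequency: f_max = f_s / 2 = 28 kHz / 2 = 14 kHz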